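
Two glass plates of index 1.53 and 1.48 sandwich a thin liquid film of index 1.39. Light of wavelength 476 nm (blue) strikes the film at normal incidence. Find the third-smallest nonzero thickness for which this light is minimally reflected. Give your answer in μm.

Ray reflecting at the top interface goes from n = 1.53 toward n = 1.39: no phase shift.
Ray reflecting at the bottom interface goes from n = 1.39 toward n = 1.48: a half-wave phase shift.
Exactly one π shift → a net half-wave offset.
For weak reflection here: 2 n t = m λ.
The third-smallest nonzero thickness corresponds to m = 3: t = m λ / (2 n) = 3.00 × 476 / (2 × 1.39) = 514 nm.

0.514 μm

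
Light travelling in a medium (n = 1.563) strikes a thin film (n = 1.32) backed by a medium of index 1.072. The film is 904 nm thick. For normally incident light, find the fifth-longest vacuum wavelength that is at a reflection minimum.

530 nm

Ray reflecting at the top interface goes from n = 1.563 toward n = 1.32: no phase shift.
Bottom surface (1.32 → 1.072): reflection off a lower-index medium gives no phase shift.
Net: no relative phase inversion (both shifts match).
For dark reflection here: 2 n t = (m + ½) λ.
λ = 2 n t / (m + ½). The fifth-longest wavelength is m = 4: λ = 2 × 1.32 × 904 / 4.50 = 530 nm.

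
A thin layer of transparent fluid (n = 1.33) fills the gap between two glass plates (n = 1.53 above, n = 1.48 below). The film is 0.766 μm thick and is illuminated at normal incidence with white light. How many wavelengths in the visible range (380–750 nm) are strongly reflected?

Ray reflecting at the top interface goes from n = 1.53 toward n = 1.33: no phase shift.
Ray reflecting at the bottom interface goes from n = 1.33 toward n = 1.48: a half-wave phase shift.
Net: one phase inversion between the two reflected rays.
So the condition for constructive reflection is 2 n t = (m + ½) λ.
λ = 2 n t / (m + ½) = 2038 / (m + ½) nm.
m=2: 815 nm (IR); m=3: 582 nm (visible); m=4: 453 nm (visible); m=5: 370 nm (UV).

2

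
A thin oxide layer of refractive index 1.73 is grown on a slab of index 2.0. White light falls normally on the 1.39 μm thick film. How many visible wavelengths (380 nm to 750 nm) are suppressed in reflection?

At the upper boundary (n = 1.0 to n = 1.73) the reflected ray undergoes a half-wave phase shift.
At the lower boundary (n = 1.73 to n = 2.0) the reflected ray undergoes a half-wave phase shift.
Net: no relative phase inversion (both shifts match).
So the condition for destructive reflection is 2 n t = (m + ½) λ.
λ = 2 n t / (m + ½) = 4809 / (m + ½) nm.
m=5: 874 nm (IR); m=6: 740 nm (visible); m=7: 641 nm (visible); m=8: 566 nm (visible); m=9: 506 nm (visible); m=10: 458 nm (visible); m=11: 418 nm (visible); m=12: 385 nm (visible); m=13: 356 nm (UV).

7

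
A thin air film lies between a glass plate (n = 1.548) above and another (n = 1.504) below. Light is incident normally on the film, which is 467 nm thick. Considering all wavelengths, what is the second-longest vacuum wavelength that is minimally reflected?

Ray reflecting at the top interface goes from n = 1.548 toward n = 1.0: no phase shift.
At the lower boundary (n = 1.0 to n = 1.504) the reflected ray undergoes a half-wave phase shift.
Exactly one π shift → a net half-wave offset.
For dark reflection here: 2 n t = m λ.
λ = 2 n t / m. The second-longest wavelength is m = 2: λ = 2 × 1.0 × 467 / 2.00 = 467 nm.

467 nm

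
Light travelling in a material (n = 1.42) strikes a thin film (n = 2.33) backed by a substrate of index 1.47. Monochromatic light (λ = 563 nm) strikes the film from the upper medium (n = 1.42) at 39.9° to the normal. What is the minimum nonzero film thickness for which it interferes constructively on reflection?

65.6 nm

Top surface (1.42 → 2.33): reflection off a higher-index medium gives a half-wave phase shift.
Bottom surface (2.33 → 1.47): reflection off a lower-index medium gives no phase shift.
Exactly one π shift → a net half-wave offset.
So the condition for constructive reflection is 2 n t cos θ_r = (m + ½) λ.
Snell's law: 1.42 sin 39.9° = 2.33 sin θ_r → sin θ_r = 0.391, cos θ_r = 0.920.
Minimum at m = 0: t = λ / (4 n cos θ_r) = 563 / (4 × 2.33 × 0.920) = 65.6 nm.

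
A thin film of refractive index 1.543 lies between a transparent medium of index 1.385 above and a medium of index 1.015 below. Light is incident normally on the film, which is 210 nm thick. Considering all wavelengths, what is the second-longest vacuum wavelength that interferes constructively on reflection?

432 nm

Ray reflecting at the top interface goes from n = 1.385 toward n = 1.543: a half-wave phase shift.
Ray reflecting at the bottom interface goes from n = 1.543 toward n = 1.015: no phase shift.
The two reflections differ by half a wavelength.
For bright reflection here: 2 n t = (m + ½) λ.
λ = 2 n t / (m + ½). The second-longest wavelength is m = 1: λ = 2 × 1.543 × 210 / 1.50 = 432 nm.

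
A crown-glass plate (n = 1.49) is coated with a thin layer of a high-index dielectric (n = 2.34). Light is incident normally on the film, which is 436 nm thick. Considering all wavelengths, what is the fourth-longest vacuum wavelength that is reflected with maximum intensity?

Top surface (1.0 → 2.34): reflection off a higher-index medium gives a half-wave phase shift.
Bottom surface (2.34 → 1.49): reflection off a lower-index medium gives no phase shift.
Net: one phase inversion between the two reflected rays.
With one net inversion, constructive interference in reflection requires 2 n t = (m + ½) λ.
λ = 2 n t / (m + ½). The fourth-longest wavelength is m = 3: λ = 2 × 2.34 × 436 / 3.50 = 583 nm.

583 nm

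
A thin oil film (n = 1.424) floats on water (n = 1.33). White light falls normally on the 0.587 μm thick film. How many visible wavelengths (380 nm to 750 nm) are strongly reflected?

2

Top surface (1.0 → 1.424): reflection off a higher-index medium gives a half-wave phase shift.
Bottom surface (1.424 → 1.33): reflection off a lower-index medium gives no phase shift.
Net: one phase inversion between the two reflected rays.
For strong reflection here: 2 n t = (m + ½) λ.
λ = 2 n t / (m + ½) = 1672 / (m + ½) nm.
m=1: 1115 nm (IR); m=2: 669 nm (visible); m=3: 478 nm (visible); m=4: 372 nm (UV).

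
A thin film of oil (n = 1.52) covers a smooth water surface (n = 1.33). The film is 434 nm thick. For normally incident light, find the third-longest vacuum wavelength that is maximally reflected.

528 nm

Top surface (1.0 → 1.52): reflection off a higher-index medium gives a half-wave phase shift.
Bottom surface (1.52 → 1.33): reflection off a lower-index medium gives no phase shift.
Net: one phase inversion between the two reflected rays.
With one net inversion, constructive interference in reflection requires 2 n t = (m + ½) λ.
λ = 2 n t / (m + ½). The third-longest wavelength is m = 2: λ = 2 × 1.52 × 434 / 2.50 = 528 nm.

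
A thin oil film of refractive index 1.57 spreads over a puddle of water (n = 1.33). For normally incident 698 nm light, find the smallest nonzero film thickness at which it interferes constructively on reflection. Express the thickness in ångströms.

1111 Å

At the upper boundary (n = 1.0 to n = 1.57) the reflected ray undergoes a half-wave phase shift.
Bottom surface (1.57 → 1.33): reflection off a lower-index medium gives no phase shift.
Exactly one π shift → a net half-wave offset.
So the condition for constructive reflection is 2 n t = (m + ½) λ.
Minimum at m = 0: t = λ / (4 n) = 698 / (4 × 1.57) = 111 nm.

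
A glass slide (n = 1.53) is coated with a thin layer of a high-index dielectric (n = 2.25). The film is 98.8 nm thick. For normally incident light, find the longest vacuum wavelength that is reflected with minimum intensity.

445 nm

Top surface (1.0 → 2.25): reflection off a higher-index medium gives a half-wave phase shift.
Bottom surface (2.25 → 1.53): reflection off a lower-index medium gives no phase shift.
The two reflections differ by half a wavelength.
For weak reflection here: 2 n t = m λ.
λ = 2 n t / m. The longest wavelength is m = 1: λ = 2 × 2.25 × 98.8 / 1.00 = 445 nm.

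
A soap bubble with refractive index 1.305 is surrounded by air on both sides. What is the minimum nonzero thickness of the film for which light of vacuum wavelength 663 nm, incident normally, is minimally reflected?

254 nm

At the upper boundary (n = 1.0 to n = 1.305) the reflected ray undergoes a half-wave phase shift.
Bottom surface (1.305 → 1.0): reflection off a lower-index medium gives no phase shift.
The two reflections differ by half a wavelength.
For dark reflection here: 2 n t = m λ.
Minimum nonzero at m = 1: t = λ / (2 n) = 663 / (2 × 1.305) = 254 nm.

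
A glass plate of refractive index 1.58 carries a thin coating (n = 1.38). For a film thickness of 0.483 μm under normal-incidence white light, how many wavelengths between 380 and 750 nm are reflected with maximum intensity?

At the upper boundary (n = 1.0 to n = 1.38) the reflected ray undergoes a half-wave phase shift.
Bottom surface (1.38 → 1.58): reflection off a higher-index medium gives a half-wave phase shift.
Zero or two π shifts → no net half-wave offset.
For maximum reflection here: 2 n t = m λ.
λ = 2 n t / m = 1333 / m nm.
m=1: 1333 nm (IR); m=2: 667 nm (visible); m=3: 444 nm (visible); m=4: 333 nm (UV).

2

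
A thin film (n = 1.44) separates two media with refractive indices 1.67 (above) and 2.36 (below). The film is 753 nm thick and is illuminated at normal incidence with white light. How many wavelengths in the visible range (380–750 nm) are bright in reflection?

3

At the upper boundary (n = 1.67 to n = 1.44) the reflected ray undergoes no phase shift.
Ray reflecting at the bottom interface goes from n = 1.44 toward n = 2.36: a half-wave phase shift.
Exactly one π shift → a net half-wave offset.
So the condition for constructive reflection is 2 n t = (m + ½) λ.
λ = 2 n t / (m + ½) = 2169 / (m + ½) nm.
m=2: 867 nm (IR); m=3: 620 nm (visible); m=4: 482 nm (visible); m=5: 394 nm (visible); m=6: 334 nm (UV).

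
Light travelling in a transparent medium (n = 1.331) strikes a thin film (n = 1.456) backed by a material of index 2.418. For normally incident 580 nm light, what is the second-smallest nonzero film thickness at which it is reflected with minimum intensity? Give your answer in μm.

Top surface (1.331 → 1.456): reflection off a higher-index medium gives a half-wave phase shift.
Bottom surface (1.456 → 2.418): reflection off a higher-index medium gives a half-wave phase shift.
Net: no relative phase inversion (both shifts match).
With no net inversion, destructive interference in reflection requires 2 n t = (m + ½) λ.
The second-smallest nonzero thickness corresponds to m = 1: t = (m + ½) λ / (2 n) = 1.50 × 580 / (2 × 1.456) = 299 nm.

0.299 μm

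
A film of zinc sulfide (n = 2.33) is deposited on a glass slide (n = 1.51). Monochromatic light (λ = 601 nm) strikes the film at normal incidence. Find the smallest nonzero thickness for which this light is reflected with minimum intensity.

129 nm

Ray reflecting at the top interface goes from n = 1.0 toward n = 2.33: a half-wave phase shift.
At the lower boundary (n = 2.33 to n = 1.51) the reflected ray undergoes no phase shift.
The two reflections differ by half a wavelength.
For dark reflection here: 2 n t = m λ.
The smallest nonzero thickness corresponds to m = 1: t = m λ / (2 n) = 1.00 × 601 / (2 × 2.33) = 129 nm.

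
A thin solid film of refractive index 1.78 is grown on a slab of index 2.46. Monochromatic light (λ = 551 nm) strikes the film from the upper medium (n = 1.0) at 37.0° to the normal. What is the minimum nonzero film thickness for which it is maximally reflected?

164 nm

At the upper boundary (n = 1.0 to n = 1.78) the reflected ray undergoes a half-wave phase shift.
Bottom surface (1.78 → 2.46): reflection off a higher-index medium gives a half-wave phase shift.
Net: no relative phase inversion (both shifts match).
For strong reflection here: 2 n t cos θ_r = m λ.
Snell's law: 1.0 sin 37.0° = 1.78 sin θ_r → sin θ_r = 0.338, cos θ_r = 0.941.
Minimum nonzero at m = 1: t = λ / (2 n cos θ_r) = 551 / (2 × 1.78 × 0.941) = 164 nm.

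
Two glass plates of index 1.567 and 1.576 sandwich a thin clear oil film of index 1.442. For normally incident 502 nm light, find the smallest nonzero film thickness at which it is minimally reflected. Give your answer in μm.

0.174 μm

At the upper boundary (n = 1.567 to n = 1.442) the reflected ray undergoes no phase shift.
Ray reflecting at the bottom interface goes from n = 1.442 toward n = 1.576: a half-wave phase shift.
Net: one phase inversion between the two reflected rays.
So the condition for destructive reflection is 2 n t = m λ.
Minimum nonzero at m = 1: t = λ / (2 n) = 502 / (2 × 1.442) = 174 nm.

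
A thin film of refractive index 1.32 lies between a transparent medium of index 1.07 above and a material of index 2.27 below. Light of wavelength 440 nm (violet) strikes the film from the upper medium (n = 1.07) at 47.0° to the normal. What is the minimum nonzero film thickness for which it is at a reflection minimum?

103 nm

Ray reflecting at the top interface goes from n = 1.07 toward n = 1.32: a half-wave phase shift.
Bottom surface (1.32 → 2.27): reflection off a higher-index medium gives a half-wave phase shift.
Zero or two π shifts → no net half-wave offset.
For minimum reflection here: 2 n t cos θ_r = (m + ½) λ.
Snell's law: 1.07 sin 47.0° = 1.32 sin θ_r → sin θ_r = 0.593, cos θ_r = 0.805.
Minimum at m = 0: t = λ / (4 n cos θ_r) = 440 / (4 × 1.32 × 0.805) = 103 nm.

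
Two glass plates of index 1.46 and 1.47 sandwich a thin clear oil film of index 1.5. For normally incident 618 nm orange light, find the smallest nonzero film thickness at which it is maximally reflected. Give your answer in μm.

Ray reflecting at the top interface goes from n = 1.46 toward n = 1.5: a half-wave phase shift.
At the lower boundary (n = 1.5 to n = 1.47) the reflected ray undergoes no phase shift.
Net: one phase inversion between the two reflected rays.
For bright reflection here: 2 n t = (m + ½) λ.
Minimum at m = 0: t = λ / (4 n) = 618 / (4 × 1.5) = 103 nm.

0.103 μm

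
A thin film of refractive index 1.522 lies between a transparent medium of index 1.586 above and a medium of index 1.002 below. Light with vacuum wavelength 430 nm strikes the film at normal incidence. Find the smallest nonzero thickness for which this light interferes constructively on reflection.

Ray reflecting at the top interface goes from n = 1.586 toward n = 1.522: no phase shift.
Bottom surface (1.522 → 1.002): reflection off a lower-index medium gives no phase shift.
Zero or two π shifts → no net half-wave offset.
So the condition for constructive reflection is 2 n t = m λ.
The smallest nonzero thickness corresponds to m = 1: t = m λ / (2 n) = 1.00 × 430 / (2 × 1.522) = 141 nm.

141 nm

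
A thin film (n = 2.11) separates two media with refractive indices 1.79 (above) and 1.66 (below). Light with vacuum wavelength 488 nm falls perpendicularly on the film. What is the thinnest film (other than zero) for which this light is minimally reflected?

At the upper boundary (n = 1.79 to n = 2.11) the reflected ray undergoes a half-wave phase shift.
At the lower boundary (n = 2.11 to n = 1.66) the reflected ray undergoes no phase shift.
Net: one phase inversion between the two reflected rays.
With one net inversion, destructive interference in reflection requires 2 n t = m λ.
Minimum nonzero at m = 1: t = λ / (2 n) = 488 / (2 × 2.11) = 116 nm.

116 nm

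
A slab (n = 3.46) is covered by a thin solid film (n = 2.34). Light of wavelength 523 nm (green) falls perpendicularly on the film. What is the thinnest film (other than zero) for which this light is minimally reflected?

55.9 nm

At the upper boundary (n = 1.0 to n = 2.34) the reflected ray undergoes a half-wave phase shift.
At the lower boundary (n = 2.34 to n = 3.46) the reflected ray undergoes a half-wave phase shift.
The two reflections carry the same phase change, so no net offset.
For minimum reflection here: 2 n t = (m + ½) λ.
Minimum at m = 0: t = λ / (4 n) = 523 / (4 × 2.34) = 55.9 nm.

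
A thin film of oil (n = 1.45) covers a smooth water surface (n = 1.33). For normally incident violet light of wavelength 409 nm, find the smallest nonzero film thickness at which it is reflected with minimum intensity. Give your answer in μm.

Ray reflecting at the top interface goes from n = 1.0 toward n = 1.45: a half-wave phase shift.
Bottom surface (1.45 → 1.33): reflection off a lower-index medium gives no phase shift.
Net: one phase inversion between the two reflected rays.
With one net inversion, destructive interference in reflection requires 2 n t = m λ.
Minimum nonzero at m = 1: t = λ / (2 n) = 409 / (2 × 1.45) = 141 nm.

0.141 μm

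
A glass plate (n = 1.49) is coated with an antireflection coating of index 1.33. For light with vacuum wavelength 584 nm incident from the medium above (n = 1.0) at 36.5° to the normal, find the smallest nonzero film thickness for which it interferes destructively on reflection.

123 nm

At the upper boundary (n = 1.0 to n = 1.33) the reflected ray undergoes a half-wave phase shift.
Ray reflecting at the bottom interface goes from n = 1.33 toward n = 1.49: a half-wave phase shift.
Net: no relative phase inversion (both shifts match).
With no net inversion, destructive interference in reflection requires 2 n t cos θ_r = (m + ½) λ.
Snell's law: 1.0 sin 36.5° = 1.33 sin θ_r → sin θ_r = 0.447, cos θ_r = 0.894.
Minimum at m = 0: t = λ / (4 n cos θ_r) = 584 / (4 × 1.33 × 0.894) = 123 nm.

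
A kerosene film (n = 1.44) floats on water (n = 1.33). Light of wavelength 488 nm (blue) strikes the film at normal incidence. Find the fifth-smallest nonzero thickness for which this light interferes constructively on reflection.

Top surface (1.0 → 1.44): reflection off a higher-index medium gives a half-wave phase shift.
Bottom surface (1.44 → 1.33): reflection off a lower-index medium gives no phase shift.
Net: one phase inversion between the two reflected rays.
For bright reflection here: 2 n t = (m + ½) λ.
The fifth-smallest nonzero thickness corresponds to m = 4: t = (m + ½) λ / (2 n) = 4.50 × 488 / (2 × 1.44) = 763 nm.

763 nm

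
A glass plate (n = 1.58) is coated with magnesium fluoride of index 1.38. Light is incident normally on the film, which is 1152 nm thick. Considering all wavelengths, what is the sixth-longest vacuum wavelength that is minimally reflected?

Top surface (1.0 → 1.38): reflection off a higher-index medium gives a half-wave phase shift.
At the lower boundary (n = 1.38 to n = 1.58) the reflected ray undergoes a half-wave phase shift.
Net: no relative phase inversion (both shifts match).
So the condition for destructive reflection is 2 n t = (m + ½) λ.
λ = 2 n t / (m + ½). The sixth-longest wavelength is m = 5: λ = 2 × 1.38 × 1152 / 5.50 = 578 nm.

578 nm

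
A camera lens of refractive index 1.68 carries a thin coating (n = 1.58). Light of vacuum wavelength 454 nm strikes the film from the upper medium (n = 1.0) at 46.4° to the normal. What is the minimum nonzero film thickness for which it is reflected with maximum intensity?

162 nm

At the upper boundary (n = 1.0 to n = 1.58) the reflected ray undergoes a half-wave phase shift.
Ray reflecting at the bottom interface goes from n = 1.58 toward n = 1.68: a half-wave phase shift.
Net: no relative phase inversion (both shifts match).
With no net inversion, constructive interference in reflection requires 2 n t cos θ_r = m λ.
Snell's law: 1.0 sin 46.4° = 1.58 sin θ_r → sin θ_r = 0.458, cos θ_r = 0.889.
Minimum nonzero at m = 1: t = λ / (2 n cos θ_r) = 454 / (2 × 1.58 × 0.889) = 162 nm.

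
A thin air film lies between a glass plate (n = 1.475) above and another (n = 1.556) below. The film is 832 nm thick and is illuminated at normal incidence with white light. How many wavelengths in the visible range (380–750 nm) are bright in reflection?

2

At the upper boundary (n = 1.475 to n = 1.0) the reflected ray undergoes no phase shift.
At the lower boundary (n = 1.0 to n = 1.556) the reflected ray undergoes a half-wave phase shift.
Exactly one π shift → a net half-wave offset.
So the condition for constructive reflection is 2 n t = (m + ½) λ.
λ = 2 n t / (m + ½) = 1664 / (m + ½) nm.
m=1: 1109 nm (IR); m=2: 666 nm (visible); m=3: 475 nm (visible); m=4: 370 nm (UV).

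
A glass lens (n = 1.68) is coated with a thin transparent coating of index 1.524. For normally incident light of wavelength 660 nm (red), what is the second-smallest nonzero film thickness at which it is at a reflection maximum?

Ray reflecting at the top interface goes from n = 1.0 toward n = 1.524: a half-wave phase shift.
At the lower boundary (n = 1.524 to n = 1.68) the reflected ray undergoes a half-wave phase shift.
The two reflections carry the same phase change, so no net offset.
For strong reflection here: 2 n t = m λ.
The second-smallest nonzero thickness corresponds to m = 2: t = m λ / (2 n) = 2.00 × 660 / (2 × 1.524) = 433 nm.

433 nm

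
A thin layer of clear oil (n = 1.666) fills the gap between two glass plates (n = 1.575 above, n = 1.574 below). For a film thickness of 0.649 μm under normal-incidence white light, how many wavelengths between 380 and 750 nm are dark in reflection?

3

Ray reflecting at the top interface goes from n = 1.575 toward n = 1.666: a half-wave phase shift.
Bottom surface (1.666 → 1.574): reflection off a lower-index medium gives no phase shift.
The two reflections differ by half a wavelength.
So the condition for destructive reflection is 2 n t = m λ.
λ = 2 n t / m = 2162 / m nm.
m=2: 1081 nm (IR); m=3: 721 nm (visible); m=4: 541 nm (visible); m=5: 432 nm (visible); m=6: 360 nm (UV).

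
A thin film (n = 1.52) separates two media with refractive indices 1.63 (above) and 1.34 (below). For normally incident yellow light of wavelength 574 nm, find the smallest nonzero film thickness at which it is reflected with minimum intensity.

At the upper boundary (n = 1.63 to n = 1.52) the reflected ray undergoes no phase shift.
Ray reflecting at the bottom interface goes from n = 1.52 toward n = 1.34: no phase shift.
The two reflections carry the same phase change, so no net offset.
For minimum reflection here: 2 n t = (m + ½) λ.
Minimum at m = 0: t = λ / (4 n) = 574 / (4 × 1.52) = 94.4 nm.

94.4 nm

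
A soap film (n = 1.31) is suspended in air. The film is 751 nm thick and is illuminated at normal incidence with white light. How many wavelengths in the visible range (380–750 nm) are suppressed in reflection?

3

Top surface (1.0 → 1.31): reflection off a higher-index medium gives a half-wave phase shift.
At the lower boundary (n = 1.31 to n = 1.0) the reflected ray undergoes no phase shift.
Exactly one π shift → a net half-wave offset.
With one net inversion, destructive interference in reflection requires 2 n t = m λ.
λ = 2 n t / m = 1968 / m nm.
m=2: 984 nm (IR); m=3: 656 nm (visible); m=4: 492 nm (visible); m=5: 394 nm (visible); m=6: 328 nm (UV).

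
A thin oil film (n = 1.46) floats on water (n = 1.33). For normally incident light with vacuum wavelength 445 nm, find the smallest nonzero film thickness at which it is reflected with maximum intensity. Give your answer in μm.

0.0762 μm

Ray reflecting at the top interface goes from n = 1.0 toward n = 1.46: a half-wave phase shift.
Bottom surface (1.46 → 1.33): reflection off a lower-index medium gives no phase shift.
Exactly one π shift → a net half-wave offset.
So the condition for constructive reflection is 2 n t = (m + ½) λ.
Minimum at m = 0: t = λ / (4 n) = 445 / (4 × 1.46) = 76.2 nm.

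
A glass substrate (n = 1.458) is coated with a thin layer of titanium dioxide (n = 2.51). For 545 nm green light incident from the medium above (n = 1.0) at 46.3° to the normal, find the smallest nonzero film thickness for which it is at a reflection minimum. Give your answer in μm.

0.113 μm

At the upper boundary (n = 1.0 to n = 2.51) the reflected ray undergoes a half-wave phase shift.
At the lower boundary (n = 2.51 to n = 1.458) the reflected ray undergoes no phase shift.
Net: one phase inversion between the two reflected rays.
For weak reflection here: 2 n t cos θ_r = m λ.
Snell's law: 1.0 sin 46.3° = 2.51 sin θ_r → sin θ_r = 0.288, cos θ_r = 0.958.
Minimum nonzero at m = 1: t = λ / (2 n cos θ_r) = 545 / (2 × 2.51 × 0.958) = 113 nm.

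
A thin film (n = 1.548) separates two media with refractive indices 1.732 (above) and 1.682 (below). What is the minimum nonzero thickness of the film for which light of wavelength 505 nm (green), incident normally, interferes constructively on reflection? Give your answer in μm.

Top surface (1.732 → 1.548): reflection off a lower-index medium gives no phase shift.
Bottom surface (1.548 → 1.682): reflection off a higher-index medium gives a half-wave phase shift.
The two reflections differ by half a wavelength.
So the condition for constructive reflection is 2 n t = (m + ½) λ.
Minimum at m = 0: t = λ / (4 n) = 505 / (4 × 1.548) = 81.6 nm.

0.0816 μm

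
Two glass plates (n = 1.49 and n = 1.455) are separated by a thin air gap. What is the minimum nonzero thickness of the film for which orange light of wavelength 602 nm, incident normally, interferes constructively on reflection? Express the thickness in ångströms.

At the upper boundary (n = 1.49 to n = 1.0) the reflected ray undergoes no phase shift.
At the lower boundary (n = 1.0 to n = 1.455) the reflected ray undergoes a half-wave phase shift.
The two reflections differ by half a wavelength.
With one net inversion, constructive interference in reflection requires 2 n t = (m + ½) λ.
Minimum at m = 0: t = λ / (4 n) = 602 / (4 × 1.0) = 151 nm.

1505 Å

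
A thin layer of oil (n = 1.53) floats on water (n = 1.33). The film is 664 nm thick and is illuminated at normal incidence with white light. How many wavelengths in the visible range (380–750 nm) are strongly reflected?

At the upper boundary (n = 1.0 to n = 1.53) the reflected ray undergoes a half-wave phase shift.
Ray reflecting at the bottom interface goes from n = 1.53 toward n = 1.33: no phase shift.
Net: one phase inversion between the two reflected rays.
So the condition for constructive reflection is 2 n t = (m + ½) λ.
λ = 2 n t / (m + ½) = 2032 / (m + ½) nm.
m=2: 813 nm (IR); m=3: 581 nm (visible); m=4: 452 nm (visible); m=5: 369 nm (UV).

2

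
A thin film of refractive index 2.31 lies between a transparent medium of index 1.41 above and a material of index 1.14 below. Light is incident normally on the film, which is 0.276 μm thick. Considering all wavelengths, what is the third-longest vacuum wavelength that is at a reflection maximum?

510 nm

At the upper boundary (n = 1.41 to n = 2.31) the reflected ray undergoes a half-wave phase shift.
Ray reflecting at the bottom interface goes from n = 2.31 toward n = 1.14: no phase shift.
The two reflections differ by half a wavelength.
With one net inversion, constructive interference in reflection requires 2 n t = (m + ½) λ.
λ = 2 n t / (m + ½). The third-longest wavelength is m = 2: λ = 2 × 2.31 × 276 / 2.50 = 510 nm.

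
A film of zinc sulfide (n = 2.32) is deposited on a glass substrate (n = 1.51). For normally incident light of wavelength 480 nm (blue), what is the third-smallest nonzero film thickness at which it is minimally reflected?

Ray reflecting at the top interface goes from n = 1.0 toward n = 2.32: a half-wave phase shift.
At the lower boundary (n = 2.32 to n = 1.51) the reflected ray undergoes no phase shift.
Exactly one π shift → a net half-wave offset.
So the condition for destructive reflection is 2 n t = m λ.
The third-smallest nonzero thickness corresponds to m = 3: t = m λ / (2 n) = 3.00 × 480 / (2 × 2.32) = 310 nm.

310 nm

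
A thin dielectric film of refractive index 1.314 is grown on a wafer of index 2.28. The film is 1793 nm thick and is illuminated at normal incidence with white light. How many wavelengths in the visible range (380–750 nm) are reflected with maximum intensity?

6

At the upper boundary (n = 1.0 to n = 1.314) the reflected ray undergoes a half-wave phase shift.
Ray reflecting at the bottom interface goes from n = 1.314 toward n = 2.28: a half-wave phase shift.
Net: no relative phase inversion (both shifts match).
So the condition for constructive reflection is 2 n t = m λ.
λ = 2 n t / m = 4712 / m nm.
m=6: 785 nm (IR); m=7: 673 nm (visible); m=8: 589 nm (visible); m=9: 524 nm (visible); m=10: 471 nm (visible); m=11: 428 nm (visible); m=12: 393 nm (visible); m=13: 362 nm (UV).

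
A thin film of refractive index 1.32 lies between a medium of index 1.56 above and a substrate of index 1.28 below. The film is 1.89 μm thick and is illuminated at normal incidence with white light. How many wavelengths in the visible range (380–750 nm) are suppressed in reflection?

6

Ray reflecting at the top interface goes from n = 1.56 toward n = 1.32: no phase shift.
Ray reflecting at the bottom interface goes from n = 1.32 toward n = 1.28: no phase shift.
Zero or two π shifts → no net half-wave offset.
So the condition for destructive reflection is 2 n t = (m + ½) λ.
λ = 2 n t / (m + ½) = 4990 / (m + ½) nm.
m=6: 768 nm (IR); m=7: 665 nm (visible); m=8: 587 nm (visible); m=9: 525 nm (visible); m=10: 475 nm (visible); m=11: 434 nm (visible); m=12: 399 nm (visible); m=13: 370 nm (UV).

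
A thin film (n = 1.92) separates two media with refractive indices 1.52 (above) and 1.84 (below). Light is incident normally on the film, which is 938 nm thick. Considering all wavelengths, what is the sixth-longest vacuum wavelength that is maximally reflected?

Ray reflecting at the top interface goes from n = 1.52 toward n = 1.92: a half-wave phase shift.
Ray reflecting at the bottom interface goes from n = 1.92 toward n = 1.84: no phase shift.
Net: one phase inversion between the two reflected rays.
For bright reflection here: 2 n t = (m + ½) λ.
λ = 2 n t / (m + ½). The sixth-longest wavelength is m = 5: λ = 2 × 1.92 × 938 / 5.50 = 655 nm.

655 nm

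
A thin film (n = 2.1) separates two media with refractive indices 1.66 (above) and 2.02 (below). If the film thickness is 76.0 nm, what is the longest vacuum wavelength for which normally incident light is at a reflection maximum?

Top surface (1.66 → 2.1): reflection off a higher-index medium gives a half-wave phase shift.
At the lower boundary (n = 2.1 to n = 2.02) the reflected ray undergoes no phase shift.
Exactly one π shift → a net half-wave offset.
So the condition for constructive reflection is 2 n t = (m + ½) λ.
λ = 2 n t / (m + ½). The longest wavelength is m = 0: λ = 2 × 2.1 × 76.0 / 0.500 = 638 nm.

638 nm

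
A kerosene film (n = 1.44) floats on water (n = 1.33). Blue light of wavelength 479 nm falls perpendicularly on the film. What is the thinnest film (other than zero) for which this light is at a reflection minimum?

166 nm

Ray reflecting at the top interface goes from n = 1.0 toward n = 1.44: a half-wave phase shift.
Bottom surface (1.44 → 1.33): reflection off a lower-index medium gives no phase shift.
Exactly one π shift → a net half-wave offset.
So the condition for destructive reflection is 2 n t = m λ.
Minimum nonzero at m = 1: t = λ / (2 n) = 479 / (2 × 1.44) = 166 nm.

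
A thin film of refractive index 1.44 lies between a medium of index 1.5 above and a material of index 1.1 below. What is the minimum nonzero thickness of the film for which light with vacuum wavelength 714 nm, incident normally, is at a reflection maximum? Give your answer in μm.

0.248 μm

Top surface (1.5 → 1.44): reflection off a lower-index medium gives no phase shift.
At the lower boundary (n = 1.44 to n = 1.1) the reflected ray undergoes no phase shift.
The two reflections carry the same phase change, so no net offset.
For maximum reflection here: 2 n t = m λ.
Minimum nonzero at m = 1: t = λ / (2 n) = 714 / (2 × 1.44) = 248 nm.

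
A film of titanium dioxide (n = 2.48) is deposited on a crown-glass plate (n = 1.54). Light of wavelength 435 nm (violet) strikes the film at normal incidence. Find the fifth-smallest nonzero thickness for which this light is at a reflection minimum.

439 nm

At the upper boundary (n = 1.0 to n = 2.48) the reflected ray undergoes a half-wave phase shift.
Bottom surface (2.48 → 1.54): reflection off a lower-index medium gives no phase shift.
Exactly one π shift → a net half-wave offset.
So the condition for destructive reflection is 2 n t = m λ.
The fifth-smallest nonzero thickness corresponds to m = 5: t = m λ / (2 n) = 5.00 × 435 / (2 × 2.48) = 439 nm.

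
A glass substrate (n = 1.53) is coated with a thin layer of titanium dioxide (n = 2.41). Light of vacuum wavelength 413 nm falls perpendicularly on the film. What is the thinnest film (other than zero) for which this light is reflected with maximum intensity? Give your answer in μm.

Ray reflecting at the top interface goes from n = 1.0 toward n = 2.41: a half-wave phase shift.
Bottom surface (2.41 → 1.53): reflection off a lower-index medium gives no phase shift.
Net: one phase inversion between the two reflected rays.
For maximum reflection here: 2 n t = (m + ½) λ.
Minimum at m = 0: t = λ / (4 n) = 413 / (4 × 2.41) = 42.8 nm.

0.0428 μm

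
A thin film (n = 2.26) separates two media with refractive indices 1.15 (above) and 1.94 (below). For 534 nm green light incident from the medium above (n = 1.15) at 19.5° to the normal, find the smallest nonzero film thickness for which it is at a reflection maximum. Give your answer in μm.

Ray reflecting at the top interface goes from n = 1.15 toward n = 2.26: a half-wave phase shift.
Ray reflecting at the bottom interface goes from n = 2.26 toward n = 1.94: no phase shift.
Exactly one π shift → a net half-wave offset.
For bright reflection here: 2 n t cos θ_r = (m + ½) λ.
Snell's law: 1.15 sin 19.5° = 2.26 sin θ_r → sin θ_r = 0.170, cos θ_r = 0.985.
Minimum at m = 0: t = λ / (4 n cos θ_r) = 534 / (4 × 2.26 × 0.985) = 59.9 nm.

0.0599 μm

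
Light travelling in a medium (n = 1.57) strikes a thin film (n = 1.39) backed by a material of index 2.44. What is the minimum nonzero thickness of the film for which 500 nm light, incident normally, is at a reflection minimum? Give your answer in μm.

Ray reflecting at the top interface goes from n = 1.57 toward n = 1.39: no phase shift.
Ray reflecting at the bottom interface goes from n = 1.39 toward n = 2.44: a half-wave phase shift.
Exactly one π shift → a net half-wave offset.
For dark reflection here: 2 n t = m λ.
Minimum nonzero at m = 1: t = λ / (2 n) = 500 / (2 × 1.39) = 180 nm.

0.180 μm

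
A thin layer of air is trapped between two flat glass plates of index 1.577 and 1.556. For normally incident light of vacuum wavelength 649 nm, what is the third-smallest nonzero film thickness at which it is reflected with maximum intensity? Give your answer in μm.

0.811 μm

At the upper boundary (n = 1.577 to n = 1.0) the reflected ray undergoes no phase shift.
At the lower boundary (n = 1.0 to n = 1.556) the reflected ray undergoes a half-wave phase shift.
Exactly one π shift → a net half-wave offset.
With one net inversion, constructive interference in reflection requires 2 n t = (m + ½) λ.
The third-smallest nonzero thickness corresponds to m = 2: t = (m + ½) λ / (2 n) = 2.50 × 649 / (2 × 1.0) = 811 nm.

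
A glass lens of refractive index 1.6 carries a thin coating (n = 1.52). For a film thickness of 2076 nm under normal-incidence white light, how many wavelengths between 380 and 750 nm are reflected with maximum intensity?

8

Top surface (1.0 → 1.52): reflection off a higher-index medium gives a half-wave phase shift.
Ray reflecting at the bottom interface goes from n = 1.52 toward n = 1.6: a half-wave phase shift.
Zero or two π shifts → no net half-wave offset.
With no net inversion, constructive interference in reflection requires 2 n t = m λ.
λ = 2 n t / m = 6311 / m nm.
m=8: 789 nm (IR); m=9: 701 nm (visible); m=10: 631 nm (visible); m=11: 574 nm (visible); m=12: 526 nm (visible); m=13: 485 nm (visible); m=14: 451 nm (visible); m=15: 421 nm (visible); m=16: 394 nm (visible); m=17: 371 nm (UV).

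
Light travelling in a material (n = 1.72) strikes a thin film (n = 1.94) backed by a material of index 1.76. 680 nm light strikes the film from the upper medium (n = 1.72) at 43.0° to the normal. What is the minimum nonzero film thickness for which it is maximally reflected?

Top surface (1.72 → 1.94): reflection off a higher-index medium gives a half-wave phase shift.
At the lower boundary (n = 1.94 to n = 1.76) the reflected ray undergoes no phase shift.
Exactly one π shift → a net half-wave offset.
With one net inversion, constructive interference in reflection requires 2 n t cos θ_r = (m + ½) λ.
Snell's law: 1.72 sin 43.0° = 1.94 sin θ_r → sin θ_r = 0.605, cos θ_r = 0.796.
Minimum at m = 0: t = λ / (4 n cos θ_r) = 680 / (4 × 1.94 × 0.796) = 110 nm.

110 nm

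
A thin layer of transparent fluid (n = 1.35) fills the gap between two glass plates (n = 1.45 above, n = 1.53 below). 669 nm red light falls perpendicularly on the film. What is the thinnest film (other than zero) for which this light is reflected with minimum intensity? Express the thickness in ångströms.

Ray reflecting at the top interface goes from n = 1.45 toward n = 1.35: no phase shift.
Ray reflecting at the bottom interface goes from n = 1.35 toward n = 1.53: a half-wave phase shift.
Exactly one π shift → a net half-wave offset.
For dark reflection here: 2 n t = m λ.
Minimum nonzero at m = 1: t = λ / (2 n) = 669 / (2 × 1.35) = 248 nm.

2478 Å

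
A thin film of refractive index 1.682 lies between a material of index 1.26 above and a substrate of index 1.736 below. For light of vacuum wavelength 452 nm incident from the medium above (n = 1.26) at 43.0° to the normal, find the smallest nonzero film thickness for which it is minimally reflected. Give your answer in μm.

0.0782 μm

Ray reflecting at the top interface goes from n = 1.26 toward n = 1.682: a half-wave phase shift.
Ray reflecting at the bottom interface goes from n = 1.682 toward n = 1.736: a half-wave phase shift.
Net: no relative phase inversion (both shifts match).
So the condition for destructive reflection is 2 n t cos θ_r = (m + ½) λ.
Snell's law: 1.26 sin 43.0° = 1.682 sin θ_r → sin θ_r = 0.511, cos θ_r = 0.860.
Minimum at m = 0: t = λ / (4 n cos θ_r) = 452 / (4 × 1.682 × 0.860) = 78.2 nm.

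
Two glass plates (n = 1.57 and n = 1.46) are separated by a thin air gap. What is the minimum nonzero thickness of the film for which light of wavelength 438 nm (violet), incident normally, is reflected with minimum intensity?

219 nm

At the upper boundary (n = 1.57 to n = 1.0) the reflected ray undergoes no phase shift.
Ray reflecting at the bottom interface goes from n = 1.0 toward n = 1.46: a half-wave phase shift.
Net: one phase inversion between the two reflected rays.
For minimum reflection here: 2 n t = m λ.
Minimum nonzero at m = 1: t = λ / (2 n) = 438 / (2 × 1.0) = 219 nm.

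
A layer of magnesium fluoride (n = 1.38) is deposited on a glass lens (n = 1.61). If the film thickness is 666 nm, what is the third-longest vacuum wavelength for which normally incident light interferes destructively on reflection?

735 nm

Ray reflecting at the top interface goes from n = 1.0 toward n = 1.38: a half-wave phase shift.
At the lower boundary (n = 1.38 to n = 1.61) the reflected ray undergoes a half-wave phase shift.
The two reflections carry the same phase change, so no net offset.
For dark reflection here: 2 n t = (m + ½) λ.
λ = 2 n t / (m + ½). The third-longest wavelength is m = 2: λ = 2 × 1.38 × 666 / 2.50 = 735 nm.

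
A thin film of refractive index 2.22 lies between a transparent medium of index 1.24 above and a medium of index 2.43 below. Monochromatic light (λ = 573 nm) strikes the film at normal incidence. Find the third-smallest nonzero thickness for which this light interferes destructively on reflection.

Top surface (1.24 → 2.22): reflection off a higher-index medium gives a half-wave phase shift.
At the lower boundary (n = 2.22 to n = 2.43) the reflected ray undergoes a half-wave phase shift.
The two reflections carry the same phase change, so no net offset.
So the condition for destructive reflection is 2 n t = (m + ½) λ.
The third-smallest nonzero thickness corresponds to m = 2: t = (m + ½) λ / (2 n) = 2.50 × 573 / (2 × 2.22) = 323 nm.

323 nm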